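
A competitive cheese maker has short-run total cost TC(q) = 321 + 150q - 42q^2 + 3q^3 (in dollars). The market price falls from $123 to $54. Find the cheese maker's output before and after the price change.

AVC = 150 - 42q + 3q^2, minimized at q = 7 where min AVC = $3. MC = 150 - 84q + 9q^2.
With P = $123 above the shutdown price, P = MC gives q = 9.
At P = $54 ≥ min AVC, set P = MC: q = 8. The firm stays open but cuts output.

Output falls from 9 to 8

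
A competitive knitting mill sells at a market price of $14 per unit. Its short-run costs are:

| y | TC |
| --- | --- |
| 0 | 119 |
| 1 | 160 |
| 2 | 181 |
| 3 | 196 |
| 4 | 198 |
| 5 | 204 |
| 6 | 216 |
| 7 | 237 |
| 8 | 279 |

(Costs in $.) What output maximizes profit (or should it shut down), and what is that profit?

Profit at each row (π = 14y − TC): y=0: -119; y=1: -146; y=2: -153; y=3: -154; y=4: -142; y=5: -134; y=6: -132; y=7: -139; y=8: -167.
Profit is highest at y = 0. Equivalently, the lowest AVC in the table is 97/6 ≈ $16.17 at y = 6, and P = $14 falls below it — price never covers variable cost, so the firm shuts down and loses only its fixed cost.

y = 0 (shut down); profit = -$119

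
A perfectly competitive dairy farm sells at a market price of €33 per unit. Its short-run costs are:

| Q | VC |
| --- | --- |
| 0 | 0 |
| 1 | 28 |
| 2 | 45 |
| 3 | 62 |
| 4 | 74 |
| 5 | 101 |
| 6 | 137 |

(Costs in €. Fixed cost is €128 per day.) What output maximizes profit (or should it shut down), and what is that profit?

Q = 5; profit = -€64

Profit at each row (π = 33Q − TC): Q=0: -128; Q=1: -123; Q=2: -107; Q=3: -91; Q=4: -70; Q=5: -64; Q=6: -67.
Profit is maximized at Q = 5. AVC there is 101/5 = €20.20 ≤ P, so producing beats shutting down (which would give -€128).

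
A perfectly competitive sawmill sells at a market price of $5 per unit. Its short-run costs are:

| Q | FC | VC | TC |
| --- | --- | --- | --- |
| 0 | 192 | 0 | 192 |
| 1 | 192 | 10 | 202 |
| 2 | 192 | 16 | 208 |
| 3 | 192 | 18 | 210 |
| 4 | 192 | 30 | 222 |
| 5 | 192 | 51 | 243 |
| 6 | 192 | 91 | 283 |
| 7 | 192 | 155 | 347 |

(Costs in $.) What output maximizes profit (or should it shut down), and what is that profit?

Tabulate TR − TC: Q=0: -192; Q=1: -197; Q=2: -198; Q=3: -195; Q=4: -202; Q=5: -218; Q=6: -253; Q=7: -312.
Profit is highest at Q = 0. Equivalently, the lowest AVC in the table is 18/3 ≈ $6 at Q = 3, and P = $5 falls below it — price never covers variable cost, so the firm shuts down and loses only its fixed cost.

Q = 0 (shut down); profit = -$192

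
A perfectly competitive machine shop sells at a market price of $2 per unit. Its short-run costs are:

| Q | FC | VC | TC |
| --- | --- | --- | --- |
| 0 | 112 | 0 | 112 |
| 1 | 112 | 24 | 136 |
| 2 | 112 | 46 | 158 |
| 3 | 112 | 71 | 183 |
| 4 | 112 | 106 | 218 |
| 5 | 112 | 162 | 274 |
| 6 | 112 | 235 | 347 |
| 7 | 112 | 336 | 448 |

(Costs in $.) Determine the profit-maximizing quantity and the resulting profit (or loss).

Profit at each row (π = 2Q − TC): Q=0: -112; Q=1: -134; Q=2: -154; Q=3: -177; Q=4: -210; Q=5: -264; Q=6: -335; Q=7: -434.
Profit is highest at Q = 0. Equivalently, the lowest AVC in the table is 46/2 ≈ $23 at Q = 2, and P = $2 falls below it — price never covers variable cost, so the firm shuts down and loses only its fixed cost.

Q = 0 (shut down); profit = -$112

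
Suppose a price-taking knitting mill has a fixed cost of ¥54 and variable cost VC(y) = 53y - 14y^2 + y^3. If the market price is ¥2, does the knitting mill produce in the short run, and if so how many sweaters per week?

Strip out fixed cost: VC = 53y - 14y^2 + y^3. Then AVC = 53 - 14y + y^2 and MC = 53 - 28y + 3y^2.
AVC is minimized where dAVC/dy = -14 + 2y = 0, at y = 7; min AVC = 53 - 14·7 + 7^2 = ¥4.
With P < min AVC (¥2 < ¥4), every unit sold adds to the loss.
The firm minimizes its loss by shutting down and losing only its fixed cost of ¥54.

Shut down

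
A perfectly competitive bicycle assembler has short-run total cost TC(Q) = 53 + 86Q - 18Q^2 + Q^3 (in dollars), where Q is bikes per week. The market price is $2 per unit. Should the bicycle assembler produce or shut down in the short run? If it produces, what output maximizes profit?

Variable cost is VC = 86Q - 18Q^2 + Q^3, so AVC = VC/Q = 86 - 18Q + Q^2 and MC = dTC/dQ = 86 - 36Q + 3Q^2.
AVC hits its minimum where MC = AVC, at Q = 9, giving min AVC = 86 - 18·9 + 9^2 = $5.
Since P = $2 < min AVC = $5, price fails to cover variable cost at any output.
Shutting down limits the loss to fixed cost, $53.

Shut down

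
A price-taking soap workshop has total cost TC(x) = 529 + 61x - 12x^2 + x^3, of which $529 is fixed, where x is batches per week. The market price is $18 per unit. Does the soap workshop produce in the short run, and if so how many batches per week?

Variable cost is VC = 61x - 12x^2 + x^3, so AVC = VC/x = 61 - 12x + x^2 and MC = dTC/dx = 61 - 24x + 3x^2.
AVC is minimized where dAVC/dx = -12 + 2x = 0, at x = 6; min AVC = 61 - 12·6 + 6^2 = $25.
P = $18 lies below min AVC = $25; no output level covers variable cost.
The firm minimizes its loss by shutting down and losing only its fixed cost of $529.

Shut down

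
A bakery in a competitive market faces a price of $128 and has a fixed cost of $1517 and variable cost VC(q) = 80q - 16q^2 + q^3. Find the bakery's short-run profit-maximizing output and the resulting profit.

Profit = -$365 at q = 12

AVC = 80 - 16q + q^2; min AVC = $16 at q = 8. Since P = $128 ≥ min AVC, the firm produces.
MC = 80 - 32q + 3q^2. Setting P = MC and taking the root on the rising branch gives q* = 12.
TR = 128·12 = 1536. TC = 1517 + 384 = 1901. Profit = 1536 − 1901 = -$365.
Shutting down would mean losing the fixed cost of $1517, so operating at a loss of $365 is better by $1152.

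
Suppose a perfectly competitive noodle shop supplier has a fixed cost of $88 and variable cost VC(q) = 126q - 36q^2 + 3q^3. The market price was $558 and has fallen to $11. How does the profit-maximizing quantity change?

AVC = 126 - 36q + 3q^2, minimized at q = 6 where min AVC = $18. MC = 126 - 72q + 9q^2.
With P = $558 above the shutdown price, P = MC gives q = 12.
At P = $11 < min AVC = $18, price no longer covers variable cost at any output, so the firm shuts down: q = 0.

Output falls from 12 to 0 (the firm shuts down)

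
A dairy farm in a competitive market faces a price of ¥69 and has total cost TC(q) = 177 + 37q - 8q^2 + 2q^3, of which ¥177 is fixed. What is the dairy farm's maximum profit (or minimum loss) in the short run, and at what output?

AVC = 37 - 8q + 2q^2; min AVC = ¥29 at q = 2. Since P = ¥69 ≥ min AVC, the firm produces.
With MC = 37 - 16q + 6q^2, P = MC on the upward-sloping part at q* = 4.
TR = 69·4 = 276. TC = 177 + 148 = 325. Profit = 276 − 325 = -¥49.
By producing, the firm covers all variable cost plus ¥128 of fixed cost; shutting down would lose the full ¥177.

Profit = -¥49 at q = 4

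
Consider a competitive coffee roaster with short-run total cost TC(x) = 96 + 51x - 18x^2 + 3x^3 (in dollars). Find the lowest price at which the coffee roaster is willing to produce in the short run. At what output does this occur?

$24 per unit, at x = 3

Short-run supply begins at min AVC. From VC = 51x - 18x^2 + 3x^3, AVC = 51 - 18x + 3x^2.
At the minimum of AVC, MC = AVC. MC = 51 - 36x + 9x^2; setting MC = AVC gives 6x^2 - 18x = 0, so x = 3. min AVC = 24.
For P < $24 the firm produces nothing.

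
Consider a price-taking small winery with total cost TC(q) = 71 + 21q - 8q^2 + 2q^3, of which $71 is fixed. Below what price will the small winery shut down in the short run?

The shutdown price is the minimum of AVC. VC = 21q - 8q^2 + 2q^3, so AVC = 21 - 8q + 2q^2.
dAVC/dq = -8 + 4q = 0 gives q = 2. min AVC = 21 - 8·2 + 2·2^2 = 13.
For P < $13 the firm produces nothing.

$13 per unit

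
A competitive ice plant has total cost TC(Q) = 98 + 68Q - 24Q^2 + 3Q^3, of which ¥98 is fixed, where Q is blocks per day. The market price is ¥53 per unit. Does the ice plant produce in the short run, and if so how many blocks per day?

Variable cost is VC = 68Q - 24Q^2 + 3Q^3, so AVC = VC/Q = 68 - 24Q + 3Q^2 and MC = dTC/dQ = 68 - 48Q + 9Q^2.
AVC hits its minimum where MC = AVC, at Q = 4, giving min AVC = 68 - 24·4 + 3·4^2 = ¥20.
Since P = ¥53 ≥ min AVC = ¥20, price covers variable cost and the firm should produce.
Solving P = MC: 15 - 48Q + 9Q^2 = 0 ⇒ Q = 1/3 or 5. On the upward-sloping branch, Q* = 5.
Check: AVC at Q = 5 is ¥23 ≤ P, so revenue covers variable cost.
Profit = P·Q − TC = 53·5 − 213 = ¥52.

Produce at Q = 5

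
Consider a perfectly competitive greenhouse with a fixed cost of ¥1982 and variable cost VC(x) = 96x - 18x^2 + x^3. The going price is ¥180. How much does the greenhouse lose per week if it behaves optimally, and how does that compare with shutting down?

Profit = -¥22 at x = 14

AVC = 96 - 18x + x^2 has its minimum ¥15 at x = 9; price ¥180 clears that bar, so the firm operates.
MC = 96 - 36x + 3x^2. Setting P = MC and taking the root on the rising branch gives x* = 14.
TR = 180·14 = 2520. TC = 1982 + 560 = 2542. Profit = 2520 − 2542 = -¥22.
Shutting down would mean losing the fixed cost of ¥1982, so operating at a loss of ¥22 is better by ¥1960.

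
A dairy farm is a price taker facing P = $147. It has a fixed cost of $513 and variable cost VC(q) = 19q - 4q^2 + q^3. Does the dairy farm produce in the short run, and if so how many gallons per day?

Produce at q = 8

Strip out fixed cost: VC = 19q - 4q^2 + q^3. Then AVC = 19 - 4q + q^2 and MC = 19 - 8q + 3q^2.
The AVC parabola has its vertex at q = 4/2 = 2, where AVC = 19 - 4·2 + 2^2 = $15.
P = $147 exceeds min AVC = $15, so the firm stays open.
Set P = MC: 147 = 19 - 8q + 3q^2 → -128 - 8q + 3q^2 = 0. The roots are q = -16/3 and q = 8; the profit-maximizing output is on the rising part of MC, so q* = 8.
Check: AVC at q = 8 is $51 ≤ P, so revenue covers variable cost.
Profit = P·q − TC = 147·8 − 921 = $255.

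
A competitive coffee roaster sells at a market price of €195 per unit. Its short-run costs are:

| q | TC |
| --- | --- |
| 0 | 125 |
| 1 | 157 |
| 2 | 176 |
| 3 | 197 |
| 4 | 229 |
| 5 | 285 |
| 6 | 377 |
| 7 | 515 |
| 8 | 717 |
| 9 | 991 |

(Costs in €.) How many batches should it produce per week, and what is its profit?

Compute π = P·q − TC at each output: q=0: -125; q=1: 38; q=2: 214; q=3: 388; q=4: 551; q=5: 690; q=6: 793; q=7: 850; q=8: 843; q=9: 764.
Profit is maximized at q = 7. AVC there is 390/7 = €55.71 ≤ P, so producing beats shutting down (which would give -€125).

q = 7; profit = €850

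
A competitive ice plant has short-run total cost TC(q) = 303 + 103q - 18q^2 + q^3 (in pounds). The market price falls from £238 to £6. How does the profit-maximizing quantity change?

Output falls from 15 to 0 (the firm shuts down)

MC = 103 - 36q + 3q^2; the shutdown threshold is min AVC = £22 (at q = 9).
At P = £238 ≥ min AVC, set P = MC on the rising branch: q = 15.
At P = £6 < min AVC = £22, price no longer covers variable cost at any output, so the firm shuts down: q = 0.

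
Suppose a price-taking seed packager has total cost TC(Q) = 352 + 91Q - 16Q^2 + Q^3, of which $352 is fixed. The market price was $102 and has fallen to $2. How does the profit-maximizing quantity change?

Output falls from 11 to 0 (the firm shuts down)

MC = 91 - 32Q + 3Q^2; the shutdown threshold is min AVC = $27 (at Q = 8).
At P = $102 ≥ min AVC, set P = MC on the rising branch: Q = 11.
At P = $2 < min AVC = $27, price no longer covers variable cost at any output, so the firm shuts down: Q = 0.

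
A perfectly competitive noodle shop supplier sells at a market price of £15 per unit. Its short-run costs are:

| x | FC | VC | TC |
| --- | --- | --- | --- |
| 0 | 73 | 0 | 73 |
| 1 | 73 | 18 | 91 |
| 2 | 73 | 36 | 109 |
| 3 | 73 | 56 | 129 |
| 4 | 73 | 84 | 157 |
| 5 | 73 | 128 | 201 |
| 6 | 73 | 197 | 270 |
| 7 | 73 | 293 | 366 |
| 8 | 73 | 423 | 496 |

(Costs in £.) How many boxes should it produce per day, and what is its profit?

x = 0 (shut down); profit = -£73

Tabulate TR − TC: x=0: -73; x=1: -76; x=2: -79; x=3: -84; x=4: -97; x=5: -126; x=6: -180; x=7: -261; x=8: -376.
Profit is highest at x = 0. Equivalently, the lowest AVC in the table is 18/1 ≈ £18 at x = 1, and P = £15 falls below it — price never covers variable cost, so the firm shuts down and loses only its fixed cost.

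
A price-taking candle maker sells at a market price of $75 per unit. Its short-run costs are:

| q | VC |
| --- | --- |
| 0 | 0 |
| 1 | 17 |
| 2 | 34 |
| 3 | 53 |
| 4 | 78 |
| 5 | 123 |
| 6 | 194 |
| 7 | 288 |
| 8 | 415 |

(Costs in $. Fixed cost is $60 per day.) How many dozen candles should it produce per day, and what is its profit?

Compute π = P·q − TC at each output: q=0: -60; q=1: -2; q=2: 56; q=3: 112; q=4: 162; q=5: 192; q=6: 196; q=7: 177; q=8: 125.
Profit is maximized at q = 6. AVC there is 194/6 = $32.33 ≤ P, so producing beats shutting down (which would give -$60).

q = 6; profit = $196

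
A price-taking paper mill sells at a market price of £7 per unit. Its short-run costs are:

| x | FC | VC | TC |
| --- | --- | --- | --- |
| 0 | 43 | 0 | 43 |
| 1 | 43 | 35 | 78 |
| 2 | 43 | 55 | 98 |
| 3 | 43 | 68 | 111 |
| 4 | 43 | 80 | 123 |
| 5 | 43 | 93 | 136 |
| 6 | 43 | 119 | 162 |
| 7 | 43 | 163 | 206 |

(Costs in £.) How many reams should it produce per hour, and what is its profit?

x = 0 (shut down); profit = -£43

Tabulate TR − TC: x=0: -43; x=1: -71; x=2: -84; x=3: -90; x=4: -95; x=5: -101; x=6: -120; x=7: -157.
Profit is highest at x = 0. Equivalently, the lowest AVC in the table is 93/5 ≈ £18.60 at x = 5, and P = £7 falls below it — price never covers variable cost, so the firm shuts down and loses only its fixed cost.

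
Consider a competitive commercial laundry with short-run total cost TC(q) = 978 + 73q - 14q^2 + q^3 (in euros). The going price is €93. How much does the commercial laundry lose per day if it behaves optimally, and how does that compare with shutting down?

Profit = -€378 at q = 10

AVC = 73 - 14q + q^2 has its minimum €24 at q = 7; price €93 clears that bar, so the firm operates.
With MC = 73 - 28q + 3q^2, P = MC on the upward-sloping part at q* = 10.
TR = 93·10 = 930. TC = 978 + 330 = 1308. Profit = 930 − 1308 = -€378.
That loss of €378 beats the €978 the firm would lose by shutting down; producing recovers €600 of fixed cost.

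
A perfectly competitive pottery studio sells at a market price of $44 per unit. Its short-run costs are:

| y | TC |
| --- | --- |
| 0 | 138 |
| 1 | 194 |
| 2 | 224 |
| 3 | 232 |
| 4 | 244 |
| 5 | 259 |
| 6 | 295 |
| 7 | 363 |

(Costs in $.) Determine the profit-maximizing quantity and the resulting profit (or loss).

Profit at each row (π = 44y − TC): y=0: -138; y=1: -150; y=2: -136; y=3: -100; y=4: -68; y=5: -39; y=6: -31; y=7: -55.
Profit is maximized at y = 6. AVC there is 157/6 = $26.17 ≤ P, so producing beats shutting down (which would give -$138).

y = 6; profit = -$31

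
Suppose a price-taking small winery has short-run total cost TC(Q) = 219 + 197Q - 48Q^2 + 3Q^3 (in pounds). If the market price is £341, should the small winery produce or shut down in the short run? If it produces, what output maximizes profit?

Produce at Q = 12

Variable cost is VC = 197Q - 48Q^2 + 3Q^3, so AVC = VC/Q = 197 - 48Q + 3Q^2 and MC = dTC/dQ = 197 - 96Q + 9Q^2.
AVC hits its minimum where MC = AVC, at Q = 8, giving min AVC = 197 - 48·8 + 3·8^2 = £5.
Since P = £341 ≥ min AVC = £5, price covers variable cost and the firm should produce.
Set P = MC: 341 = 197 - 96Q + 9Q^2 → -144 - 96Q + 9Q^2 = 0. The roots are Q = -4/3 and Q = 12; the profit-maximizing output is on the rising part of MC, so Q* = 12.
Check: AVC at Q = 12 is £53 ≤ P, so revenue covers variable cost.
Profit = P·Q − TC = 341·12 − 855 = £3237.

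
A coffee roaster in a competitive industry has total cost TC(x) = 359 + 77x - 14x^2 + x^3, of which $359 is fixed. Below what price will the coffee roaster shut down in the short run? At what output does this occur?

Short-run supply begins at min AVC. From VC = 77x - 14x^2 + x^3, AVC = 77 - 14x + x^2.
At the minimum of AVC, MC = AVC. MC = 77 - 28x + 3x^2; setting MC = AVC gives 2x^2 - 14x = 0, so x = 7. min AVC = 28.
For P < $28 the firm produces nothing.

$28 per unit, at x = 7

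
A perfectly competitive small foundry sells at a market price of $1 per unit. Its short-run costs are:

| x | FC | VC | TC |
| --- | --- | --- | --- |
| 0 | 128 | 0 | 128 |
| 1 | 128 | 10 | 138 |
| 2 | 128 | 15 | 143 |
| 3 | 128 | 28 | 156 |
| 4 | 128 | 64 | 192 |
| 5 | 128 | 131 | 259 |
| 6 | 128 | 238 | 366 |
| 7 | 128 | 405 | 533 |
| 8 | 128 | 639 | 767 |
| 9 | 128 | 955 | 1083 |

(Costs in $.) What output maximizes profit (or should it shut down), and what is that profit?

x = 0 (shut down); profit = -$128

Profit at each row (π = 1x − TC): x=0: -128; x=1: -137; x=2: -141; x=3: -153; x=4: -188; x=5: -254; x=6: -360; x=7: -526; x=8: -759; x=9: -1074.
Profit is highest at x = 0. Equivalently, the lowest AVC in the table is 15/2 ≈ $7.50 at x = 2, and P = $1 falls below it — price never covers variable cost, so the firm shuts down and loses only its fixed cost.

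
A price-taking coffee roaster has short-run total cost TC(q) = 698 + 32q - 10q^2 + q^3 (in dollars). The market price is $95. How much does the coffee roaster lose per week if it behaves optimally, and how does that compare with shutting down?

AVC = 32 - 10q + q^2; min AVC = $7 at q = 5. Since P = $95 ≥ min AVC, the firm produces.
With MC = 32 - 20q + 3q^2, P = MC on the upward-sloping part at q* = 9.
TR = 95·9 = 855. TC = 698 + 207 = 905. Profit = 855 − 905 = -$50.
That loss of $50 beats the $698 the firm would lose by shutting down; producing recovers $648 of fixed cost.

Profit = -$50 at q = 9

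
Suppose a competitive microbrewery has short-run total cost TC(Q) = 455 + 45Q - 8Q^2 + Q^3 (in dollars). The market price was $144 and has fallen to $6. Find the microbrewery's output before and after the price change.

Output falls from 9 to 0 (the firm shuts down)

MC = 45 - 16Q + 3Q^2; the shutdown threshold is min AVC = $29 (at Q = 4).
At P = $144 ≥ min AVC, set P = MC on the rising branch: Q = 9.
At P = $6 < min AVC = $29, price no longer covers variable cost at any output, so the firm shuts down: Q = 0.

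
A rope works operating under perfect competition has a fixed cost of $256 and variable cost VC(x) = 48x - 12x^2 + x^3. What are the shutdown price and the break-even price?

Shutdown price = $12; break-even price = $48

AVC = 48 - 12x + x^2; minimized at x = 6, giving min AVC = $12. That is the shutdown price.
ATC = 256/x + 48 - 12x + x^2. Setting dATC/dx = −256/x^2 − 12 + 2x = 0 gives x = 8 (since 2·8^3 − 12·8^2 = 256).
min ATC = 256/8 + 48 − 12·8 + 8^2 = $48. That is the break-even price.
For $12 ≤ P < $48 the firm produces at a loss; below $12 it shuts down.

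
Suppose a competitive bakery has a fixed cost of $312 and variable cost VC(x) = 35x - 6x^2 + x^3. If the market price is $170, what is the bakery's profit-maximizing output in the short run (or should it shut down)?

Produce at x = 9

From TC, MC = TC'(x) = 35 - 12x + 3x^2 and AVC = VC/x = 35 - 6x + x^2.
AVC is minimized where dAVC/dx = -6 + 2x = 0, at x = 3; min AVC = 35 - 6·3 + 3^2 = $26.
P = $170 exceeds min AVC = $26, so the firm stays open.
Solving P = MC: -135 - 12x + 3x^2 = 0 ⇒ x = -5 or 9. On the upward-sloping branch, x* = 9.
Check: AVC at x = 9 is $62 ≤ P, so revenue covers variable cost.
Profit = P·x − TC = 170·9 − 870 = $660.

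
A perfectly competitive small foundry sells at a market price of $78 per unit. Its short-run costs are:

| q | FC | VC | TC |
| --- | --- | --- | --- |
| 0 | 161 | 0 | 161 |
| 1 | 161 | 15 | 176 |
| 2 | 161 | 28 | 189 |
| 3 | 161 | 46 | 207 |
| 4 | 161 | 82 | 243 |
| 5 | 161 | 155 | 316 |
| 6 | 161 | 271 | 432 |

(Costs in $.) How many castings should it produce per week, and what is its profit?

q = 5; profit = $74

Profit at each row (π = 78q − TC): q=0: -161; q=1: -98; q=2: -33; q=3: 27; q=4: 69; q=5: 74; q=6: 36.
Profit is maximized at q = 5. AVC there is 155/5 = $31 ≤ P, so producing beats shutting down (which would give -$161).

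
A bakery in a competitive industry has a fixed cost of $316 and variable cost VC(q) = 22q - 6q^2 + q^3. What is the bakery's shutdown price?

The firm shuts down when price falls below the minimum of average variable cost. AVC = VC/q = 22 - 6q + q^2.
At the minimum of AVC, MC = AVC. MC = 22 - 12q + 3q^2; setting MC = AVC gives 2q^2 - 6q = 0, so q = 3. min AVC = 13.
The firm shuts down for any P below $13.

$13 per unit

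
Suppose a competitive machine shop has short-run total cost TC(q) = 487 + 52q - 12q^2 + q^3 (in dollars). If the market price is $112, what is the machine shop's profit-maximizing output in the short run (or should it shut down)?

From TC, MC = TC'(q) = 52 - 24q + 3q^2 and AVC = VC/q = 52 - 12q + q^2.
The AVC parabola has its vertex at q = 12/2 = 6, where AVC = 52 - 12·6 + 6^2 = $16.
P = $112 exceeds min AVC = $16, so the firm stays open.
Set P = MC: 112 = 52 - 24q + 3q^2 → -60 - 24q + 3q^2 = 0. The roots are q = -2 and q = 10; the profit-maximizing output is on the rising part of MC, so q* = 10.
Check: AVC at q = 10 is $32 ≤ P, so revenue covers variable cost.
Profit = P·q − TC = 112·10 − 807 = $313.

Produce at q = 10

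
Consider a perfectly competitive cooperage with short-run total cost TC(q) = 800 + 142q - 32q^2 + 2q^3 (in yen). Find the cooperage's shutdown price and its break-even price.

Shutdown price = ¥14; break-even price = ¥102

AVC = 142 - 32q + 2q^2; minimized at q = 8, giving min AVC = ¥14. That is the shutdown price.
ATC = 800/q + 142 - 32q + 2q^2. Setting dATC/dq = −800/q^2 − 32 + 4q = 0 gives q = 10 (since 4·10^3 − 32·10^2 = 800).
min ATC = 800/10 + 142 − 32·10 + 2·10^2 = ¥102. That is the break-even price.
Between these two prices the firm operates at a loss; above ¥102 it earns a profit.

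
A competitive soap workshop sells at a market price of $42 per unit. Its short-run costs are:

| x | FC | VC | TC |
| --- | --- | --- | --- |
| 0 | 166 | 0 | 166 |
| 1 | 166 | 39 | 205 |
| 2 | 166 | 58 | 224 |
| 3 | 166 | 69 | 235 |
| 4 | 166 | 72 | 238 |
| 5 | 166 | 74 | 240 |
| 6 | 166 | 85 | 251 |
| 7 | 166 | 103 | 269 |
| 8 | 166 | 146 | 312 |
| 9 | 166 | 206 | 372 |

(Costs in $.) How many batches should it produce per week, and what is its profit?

Compute π = P·x − TC at each output: x=0: -166; x=1: -163; x=2: -140; x=3: -109; x=4: -70; x=5: -30; x=6: 1; x=7: 25; x=8: 24; x=9: 6.
Profit is maximized at x = 7. AVC there is 103/7 = $14.71 ≤ P, so producing beats shutting down (which would give -$166).

x = 7; profit = $25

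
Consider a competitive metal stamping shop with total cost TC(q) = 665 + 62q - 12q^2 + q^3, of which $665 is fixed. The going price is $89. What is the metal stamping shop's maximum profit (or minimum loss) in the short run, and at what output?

AVC = 62 - 12q + q^2 has its minimum $26 at q = 6; price $89 clears that bar, so the firm operates.
With MC = 62 - 24q + 3q^2, P = MC on the upward-sloping part at q* = 9.
TR = 89·9 = 801. TC = 665 + 315 = 980. Profit = 801 − 980 = -$179.
Shutting down would mean losing the fixed cost of $665, so operating at a loss of $179 is better by $486.

Profit = -$179 at q = 9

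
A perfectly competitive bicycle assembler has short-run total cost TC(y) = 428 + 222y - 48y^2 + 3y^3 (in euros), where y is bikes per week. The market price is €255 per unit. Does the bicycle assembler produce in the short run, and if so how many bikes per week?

Variable cost is VC = 222y - 48y^2 + 3y^3, so AVC = VC/y = 222 - 48y + 3y^2 and MC = dTC/dy = 222 - 96y + 9y^2.
AVC hits its minimum where MC = AVC, at y = 8, giving min AVC = 222 - 48·8 + 3·8^2 = €30.
Since P = €255 ≥ min AVC = €30, price covers variable cost and the firm should produce.
Set P = MC: 255 = 222 - 96y + 9y^2 → -33 - 96y + 9y^2 = 0. The roots are y = -1/3 and y = 11; the profit-maximizing output is on the rising part of MC, so y* = 11.
Check: AVC at y = 11 is €57 ≤ P, so revenue covers variable cost.
Profit = P·y − TC = 255·11 − 1055 = €1750.

Produce at y = 11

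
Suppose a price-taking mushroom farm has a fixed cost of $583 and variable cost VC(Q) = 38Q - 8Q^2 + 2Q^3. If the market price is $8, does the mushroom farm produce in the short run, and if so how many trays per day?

Shut down

From TC, MC = TC'(Q) = 38 - 16Q + 6Q^2 and AVC = VC/Q = 38 - 8Q + 2Q^2.
AVC hits its minimum where MC = AVC, at Q = 2, giving min AVC = 38 - 8·2 + 2·2^2 = $30.
With P < min AVC ($8 < $30), every unit sold adds to the loss.
The firm minimizes its loss by shutting down and losing only its fixed cost of $583.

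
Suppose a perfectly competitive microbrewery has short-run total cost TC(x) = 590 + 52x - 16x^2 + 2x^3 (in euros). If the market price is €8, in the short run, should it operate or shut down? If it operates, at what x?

From TC, MC = TC'(x) = 52 - 32x + 6x^2 and AVC = VC/x = 52 - 16x + 2x^2.
The AVC parabola has its vertex at x = 16/4 = 4, where AVC = 52 - 16·4 + 2·4^2 = €20.
Since P = €8 < min AVC = €20, price fails to cover variable cost at any output.
Best response: produce nothing and absorb the €590 fixed cost.

Shut down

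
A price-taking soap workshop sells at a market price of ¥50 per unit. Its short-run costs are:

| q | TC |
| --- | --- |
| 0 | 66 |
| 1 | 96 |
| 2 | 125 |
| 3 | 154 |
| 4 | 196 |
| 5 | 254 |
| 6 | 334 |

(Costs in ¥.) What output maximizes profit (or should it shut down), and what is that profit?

Tabulate TR − TC: q=0: -66; q=1: -46; q=2: -25; q=3: -4; q=4: 4; q=5: -4; q=6: -34.
Profit is maximized at q = 4. AVC there is 130/4 = ¥32.50 ≤ P, so producing beats shutting down (which would give -¥66).

q = 4; profit = ¥4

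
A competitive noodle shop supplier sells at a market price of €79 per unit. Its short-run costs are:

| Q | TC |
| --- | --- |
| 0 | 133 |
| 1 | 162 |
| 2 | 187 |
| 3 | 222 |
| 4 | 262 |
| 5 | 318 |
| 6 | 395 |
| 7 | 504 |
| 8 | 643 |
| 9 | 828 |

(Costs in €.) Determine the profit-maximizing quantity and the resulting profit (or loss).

Q = 6; profit = €79

Compute π = P·Q − TC at each output: Q=0: -133; Q=1: -83; Q=2: -29; Q=3: 15; Q=4: 54; Q=5: 77; Q=6: 79; Q=7: 49; Q=8: -11; Q=9: -117.
Profit is maximized at Q = 6. AVC there is 262/6 = €43.67 ≤ P, so producing beats shutting down (which would give -€133).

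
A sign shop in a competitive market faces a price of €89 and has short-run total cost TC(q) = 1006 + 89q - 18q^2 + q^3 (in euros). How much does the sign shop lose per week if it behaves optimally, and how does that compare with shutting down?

AVC = 89 - 18q + q^2 has its minimum €8 at q = 9; price €89 clears that bar, so the firm operates.
MC = 89 - 36q + 3q^2. Setting P = MC and taking the root on the rising branch gives q* = 12.
TR = 89·12 = 1068. TC = 1006 + 204 = 1210. Profit = 1068 − 1210 = -€142.
Shutting down would mean losing the fixed cost of €1006, so operating at a loss of €142 is better by €864.

Profit = -€142 at q = 12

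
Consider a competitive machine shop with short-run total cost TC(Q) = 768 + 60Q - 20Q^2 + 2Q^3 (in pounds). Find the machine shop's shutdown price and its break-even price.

Shutdown price = £10; break-even price = £124

AVC = 60 - 20Q + 2Q^2; minimized at Q = 5, giving min AVC = £10. That is the shutdown price.
ATC = 768/Q + 60 - 20Q + 2Q^2. Setting dATC/dQ = −768/Q^2 − 20 + 4Q = 0 gives Q = 8 (since 4·8^3 − 20·8^2 = 768).
min ATC = 768/8 + 60 − 20·8 + 2·8^2 = £124. That is the break-even price.
For £10 ≤ P < £124 the firm produces at a loss; below £10 it shuts down.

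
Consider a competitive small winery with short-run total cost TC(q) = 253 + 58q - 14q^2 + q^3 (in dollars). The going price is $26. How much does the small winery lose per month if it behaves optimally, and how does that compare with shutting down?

AVC = 58 - 14q + q^2; min AVC = $9 at q = 7. Since P = $26 ≥ min AVC, the firm produces.
MC = 58 - 28q + 3q^2. Setting P = MC and taking the root on the rising branch gives q* = 8.
TR = 26·8 = 208. TC = 253 + 80 = 333. Profit = 208 − 333 = -$125.
Shutting down would mean losing the fixed cost of $253, so operating at a loss of $125 is better by $128.

Profit = -$125 at q = 8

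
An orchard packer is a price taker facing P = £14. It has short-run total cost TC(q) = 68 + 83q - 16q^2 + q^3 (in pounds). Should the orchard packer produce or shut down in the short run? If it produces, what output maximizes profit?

Shut down

Strip out fixed cost: VC = 83q - 16q^2 + q^3. Then AVC = 83 - 16q + q^2 and MC = 83 - 32q + 3q^2.
AVC is minimized where dAVC/dq = -16 + 2q = 0, at q = 8; min AVC = 83 - 16·8 + 8^2 = £19.
P = £14 lies below min AVC = £19; no output level covers variable cost.
Shutting down limits the loss to fixed cost, £68.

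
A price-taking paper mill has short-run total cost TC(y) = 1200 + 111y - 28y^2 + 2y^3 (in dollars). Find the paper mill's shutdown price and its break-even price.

Shutdown price = min AVC. AVC = 111 - 28y + 2y^2, with vertex at y = 7 and minimum $13.
ATC = 1200/y + 111 - 28y + 2y^2. Setting dATC/dy = −1200/y^2 − 28 + 4y = 0 gives y = 10 (since 4·10^3 − 28·10^2 = 1200).
min ATC = 1200/10 + 111 − 28·10 + 2·10^2 = $151. That is the break-even price.
Between these two prices the firm operates at a loss; above $151 it earns a profit.

Shutdown price = $13; break-even price = $151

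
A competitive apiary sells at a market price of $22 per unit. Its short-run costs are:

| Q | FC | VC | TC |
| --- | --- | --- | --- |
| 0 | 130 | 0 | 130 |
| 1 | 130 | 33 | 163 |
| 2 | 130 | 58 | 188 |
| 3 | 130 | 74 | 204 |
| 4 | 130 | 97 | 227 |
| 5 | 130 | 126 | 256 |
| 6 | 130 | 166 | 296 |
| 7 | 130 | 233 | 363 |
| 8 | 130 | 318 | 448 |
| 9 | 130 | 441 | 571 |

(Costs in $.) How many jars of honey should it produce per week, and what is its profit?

Q = 0 (shut down); profit = -$130

Profit at each row (π = 22Q − TC): Q=0: -130; Q=1: -141; Q=2: -144; Q=3: -138; Q=4: -139; Q=5: -146; Q=6: -164; Q=7: -209; Q=8: -272; Q=9: -373.
Profit is highest at Q = 0. Equivalently, the lowest AVC in the table is 97/4 ≈ $24.25 at Q = 4, and P = $22 falls below it — price never covers variable cost, so the firm shuts down and loses only its fixed cost.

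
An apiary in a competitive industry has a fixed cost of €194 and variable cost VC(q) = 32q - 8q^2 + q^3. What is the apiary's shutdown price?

€16 per unit

Short-run supply begins at min AVC. From VC = 32q - 8q^2 + q^3, AVC = 32 - 8q + q^2.
dAVC/dq = -8 + 2q = 0 gives q = 4. min AVC = 32 - 8·4 + 4^2 = 16.
The firm shuts down for any P below €16.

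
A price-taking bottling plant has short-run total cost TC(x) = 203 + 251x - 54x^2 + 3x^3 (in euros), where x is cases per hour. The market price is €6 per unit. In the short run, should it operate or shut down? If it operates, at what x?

From TC, MC = TC'(x) = 251 - 108x + 9x^2 and AVC = VC/x = 251 - 54x + 3x^2.
AVC is minimized where dAVC/dx = -54 + 6x = 0, at x = 9; min AVC = 251 - 54·9 + 3·9^2 = €8.
P = €6 lies below min AVC = €8; no output level covers variable cost.
The firm minimizes its loss by shutting down and losing only its fixed cost of €203.

Shut down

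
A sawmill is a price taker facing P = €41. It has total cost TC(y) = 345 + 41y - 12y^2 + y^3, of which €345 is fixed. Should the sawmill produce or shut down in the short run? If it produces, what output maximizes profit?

Variable cost is VC = 41y - 12y^2 + y^3, so AVC = VC/y = 41 - 12y + y^2 and MC = dTC/dy = 41 - 24y + 3y^2.
The AVC parabola has its vertex at y = 12/2 = 6, where AVC = 41 - 12·6 + 6^2 = €5.
Since P = €41 ≥ min AVC = €5, price covers variable cost and the firm should produce.
P = MC gives -24y + 3y^2 = 0, with roots 0 and 8. Take the larger (rising MC): y* = 8.
Check: AVC at y = 8 is €9 ≤ P, so revenue covers variable cost.
Profit = P·y − TC = 41·8 − 417 = -€89, a loss, but smaller than the €345 fixed cost the firm would lose by shutting down.

Produce at y = 8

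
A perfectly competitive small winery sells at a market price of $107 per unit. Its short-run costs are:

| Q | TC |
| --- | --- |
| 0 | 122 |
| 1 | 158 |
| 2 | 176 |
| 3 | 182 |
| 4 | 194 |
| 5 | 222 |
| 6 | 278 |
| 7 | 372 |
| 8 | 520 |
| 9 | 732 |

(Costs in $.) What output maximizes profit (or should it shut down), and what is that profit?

Q = 7; profit = $377

Tabulate TR − TC: Q=0: -122; Q=1: -51; Q=2: 38; Q=3: 139; Q=4: 234; Q=5: 313; Q=6: 364; Q=7: 377; Q=8: 336; Q=9: 231.
Profit is maximized at Q = 7. AVC there is 250/7 = $35.71 ≤ P, so producing beats shutting down (which would give -$122).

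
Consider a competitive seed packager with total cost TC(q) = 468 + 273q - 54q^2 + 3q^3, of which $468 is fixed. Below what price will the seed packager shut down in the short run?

Short-run supply begins at min AVC. From VC = 273q - 54q^2 + 3q^3, AVC = 273 - 54q + 3q^2.
dAVC/dq = -54 + 6q = 0 gives q = 9. min AVC = 273 - 54·9 + 3·9^2 = 30.
So the shutdown price is $30.

$30 per unit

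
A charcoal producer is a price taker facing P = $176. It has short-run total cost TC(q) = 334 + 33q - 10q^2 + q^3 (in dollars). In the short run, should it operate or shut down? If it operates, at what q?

Strip out fixed cost: VC = 33q - 10q^2 + q^3. Then AVC = 33 - 10q + q^2 and MC = 33 - 20q + 3q^2.
The AVC parabola has its vertex at q = 10/2 = 5, where AVC = 33 - 10·5 + 5^2 = $8.
Because $176 ≥ $8, revenue can cover variable cost; the firm operates.
Solving P = MC: -143 - 20q + 3q^2 = 0 ⇒ q = -13/3 or 11. On the upward-sloping branch, q* = 11.
Check: AVC at q = 11 is $44 ≤ P, so revenue covers variable cost.
Profit = P·q − TC = 176·11 − 818 = $1118.

Produce at q = 11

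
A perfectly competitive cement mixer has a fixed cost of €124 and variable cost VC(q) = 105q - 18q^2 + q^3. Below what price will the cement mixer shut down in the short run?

The firm shuts down when price falls below the minimum of average variable cost. AVC = VC/q = 105 - 18q + q^2.
dAVC/dq = -18 + 2q = 0 gives q = 9. min AVC = 105 - 18·9 + 9^2 = 24.
The firm shuts down for any P below €24.

€24 per unit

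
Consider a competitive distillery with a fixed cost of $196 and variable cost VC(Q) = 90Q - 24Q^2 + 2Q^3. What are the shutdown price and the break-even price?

Shutdown price = min AVC. AVC = 90 - 24Q + 2Q^2, with vertex at Q = 6 and minimum $18.
ATC = 196/Q + 90 - 24Q + 2Q^2. Setting dATC/dQ = −196/Q^2 − 24 + 4Q = 0 gives Q = 7 (since 4·7^3 − 24·7^2 = 196).
min ATC = 196/7 + 90 − 24·7 + 2·7^2 = $48. That is the break-even price.
For $18 ≤ P < $48 the firm produces at a loss; below $18 it shuts down.

Shutdown price = $18; break-even price = $48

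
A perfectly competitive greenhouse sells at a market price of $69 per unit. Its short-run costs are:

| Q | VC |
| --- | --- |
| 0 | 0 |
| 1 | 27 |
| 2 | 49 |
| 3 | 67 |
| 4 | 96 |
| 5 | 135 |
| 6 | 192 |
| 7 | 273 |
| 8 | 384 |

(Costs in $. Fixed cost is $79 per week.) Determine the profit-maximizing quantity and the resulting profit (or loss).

Q = 6; profit = $143

Compute π = P·Q − TC at each output: Q=0: -79; Q=1: -37; Q=2: 10; Q=3: 61; Q=4: 101; Q=5: 131; Q=6: 143; Q=7: 131; Q=8: 89.
Profit is maximized at Q = 6. AVC there is 192/6 = $32 ≤ P, so producing beats shutting down (which would give -$79).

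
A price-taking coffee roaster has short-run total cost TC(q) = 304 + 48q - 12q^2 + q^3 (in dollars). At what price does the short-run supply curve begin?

The firm shuts down when price falls below the minimum of average variable cost. AVC = VC/q = 48 - 12q + q^2.
dAVC/dq = -12 + 2q = 0 gives q = 6. min AVC = 48 - 12·6 + 6^2 = 12.
The firm shuts down for any P below $12.

$12 per unit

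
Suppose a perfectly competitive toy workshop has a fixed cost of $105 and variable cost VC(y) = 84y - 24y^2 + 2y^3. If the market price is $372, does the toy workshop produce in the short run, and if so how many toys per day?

Produce at y = 12

From TC, MC = TC'(y) = 84 - 48y + 6y^2 and AVC = VC/y = 84 - 24y + 2y^2.
The AVC parabola has its vertex at y = 24/4 = 6, where AVC = 84 - 24·6 + 2·6^2 = $12.
Since P = $372 ≥ min AVC = $12, price covers variable cost and the firm should produce.
Solving P = MC: -288 - 48y + 6y^2 = 0 ⇒ y = -4 or 12. On the upward-sloping branch, y* = 12.
Check: AVC at y = 12 is $84 ≤ P, so revenue covers variable cost.
Profit = P·y − TC = 372·12 − 1113 = $3351.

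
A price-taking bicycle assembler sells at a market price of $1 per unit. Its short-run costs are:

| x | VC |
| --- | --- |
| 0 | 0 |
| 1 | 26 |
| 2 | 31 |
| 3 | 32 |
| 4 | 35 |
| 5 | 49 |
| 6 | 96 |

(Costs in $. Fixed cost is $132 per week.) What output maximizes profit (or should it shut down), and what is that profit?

x = 0 (shut down); profit = -$132

Compute π = P·x − TC at each output: x=0: -132; x=1: -157; x=2: -161; x=3: -161; x=4: -163; x=5: -176; x=6: -222.
Profit is highest at x = 0. Equivalently, the lowest AVC in the table is 35/4 ≈ $8.75 at x = 4, and P = $1 falls below it — price never covers variable cost, so the firm shuts down and loses only its fixed cost.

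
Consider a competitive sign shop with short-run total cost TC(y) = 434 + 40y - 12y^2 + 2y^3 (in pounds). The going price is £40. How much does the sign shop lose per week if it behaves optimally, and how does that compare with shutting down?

AVC = 40 - 12y + 2y^2; min AVC = £22 at y = 3. Since P = £40 ≥ min AVC, the firm produces.
With MC = 40 - 24y + 6y^2, P = MC on the upward-sloping part at y* = 4.
TR = 40·4 = 160. TC = 434 + 96 = 530. Profit = 160 − 530 = -£370.
Shutting down would mean losing the fixed cost of £434, so operating at a loss of £370 is better by £64.

Profit = -£370 at y = 4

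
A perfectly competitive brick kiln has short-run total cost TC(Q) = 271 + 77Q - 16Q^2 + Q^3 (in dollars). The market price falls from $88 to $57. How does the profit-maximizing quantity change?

MC = 77 - 32Q + 3Q^2; the shutdown threshold is min AVC = $13 (at Q = 8).
With P = $88 above the shutdown price, P = MC gives Q = 11.
At P = $57 ≥ min AVC, set P = MC: Q = 10. The firm stays open but cuts output.

Output falls from 11 to 10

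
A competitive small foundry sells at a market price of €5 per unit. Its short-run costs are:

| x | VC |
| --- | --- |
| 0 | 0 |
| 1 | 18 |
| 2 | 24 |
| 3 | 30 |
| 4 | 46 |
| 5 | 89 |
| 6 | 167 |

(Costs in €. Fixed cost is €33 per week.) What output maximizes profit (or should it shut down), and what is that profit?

Compute π = P·x − TC at each output: x=0: -33; x=1: -46; x=2: -47; x=3: -48; x=4: -59; x=5: -97; x=6: -170.
Profit is highest at x = 0. Equivalently, the lowest AVC in the table is 30/3 ≈ €10 at x = 3, and P = €5 falls below it — price never covers variable cost, so the firm shuts down and loses only its fixed cost.

x = 0 (shut down); profit = -€33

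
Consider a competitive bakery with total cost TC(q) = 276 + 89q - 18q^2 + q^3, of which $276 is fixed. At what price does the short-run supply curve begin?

$8 per unit

Short-run supply begins at min AVC. From VC = 89q - 18q^2 + q^3, AVC = 89 - 18q + q^2.
At the minimum of AVC, MC = AVC. MC = 89 - 36q + 3q^2; setting MC = AVC gives 2q^2 - 18q = 0, so q = 9. min AVC = 8.
So the shutdown price is $8.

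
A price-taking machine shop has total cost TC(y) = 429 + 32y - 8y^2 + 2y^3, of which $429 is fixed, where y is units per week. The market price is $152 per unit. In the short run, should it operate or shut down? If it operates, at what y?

Produce at y = 6

From TC, MC = TC'(y) = 32 - 16y + 6y^2 and AVC = VC/y = 32 - 8y + 2y^2.
AVC is minimized where dAVC/dy = -8 + 4y = 0, at y = 2; min AVC = 32 - 8·2 + 2·2^2 = $24.
Because $152 ≥ $24, revenue can cover variable cost; the firm operates.
Set P = MC: 152 = 32 - 16y + 6y^2 → -120 - 16y + 6y^2 = 0. The roots are y = -10/3 and y = 6; the profit-maximizing output is on the rising part of MC, so y* = 6.
Check: AVC at y = 6 is $56 ≤ P, so revenue covers variable cost.
Profit = P·y − TC = 152·6 − 765 = $147.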